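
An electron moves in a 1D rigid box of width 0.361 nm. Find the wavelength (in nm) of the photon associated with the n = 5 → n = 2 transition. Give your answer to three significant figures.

E_1 = h²/(8m_eL²) = 4.623×10^-19 J, so ΔE = (5² − 2²)E_1 = 9.708×10^-18 J.
λ = hc/ΔE = (6.626×10^-34·2.998×10^8)/9.708×10^-18 = 2.05×10^-8 m = 20.5 nm.

λ = 20.5 nm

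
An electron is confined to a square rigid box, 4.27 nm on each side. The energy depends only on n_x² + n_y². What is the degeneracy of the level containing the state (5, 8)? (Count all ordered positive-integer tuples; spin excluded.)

degeneracy = 2

The level has n_x² + n_y² = 89. The ordered positive-integer solutions are (5, 8), (8, 5).
That gives 2 states.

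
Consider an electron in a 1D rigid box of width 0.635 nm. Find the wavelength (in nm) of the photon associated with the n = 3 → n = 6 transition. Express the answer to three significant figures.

E_1 = h²/(8m_eL²) = 1.494×10^-19 J, so ΔE = (6² − 3²)E_1 = 4.034×10^-18 J.
λ = hc/ΔE = (6.626×10^-34·2.998×10^8)/4.034×10^-18 = 4.92×10^-8 m = 49.2 nm.

λ = 49.2 nm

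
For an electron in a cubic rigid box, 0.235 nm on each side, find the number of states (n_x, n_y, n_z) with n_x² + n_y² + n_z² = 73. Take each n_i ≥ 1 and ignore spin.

degeneracy = 3

The level has n_x² + n_y² + n_z² = 73. The ordered positive-integer solutions are (1, 6, 6), (6, 1, 6), (6, 6, 1).
That gives 3 states.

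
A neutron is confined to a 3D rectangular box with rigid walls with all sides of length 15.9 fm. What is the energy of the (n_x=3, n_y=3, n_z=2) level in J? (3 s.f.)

E = 2.85×10^-12 J

For a 3D rectangular well E = (h²/8m_n)·Σ n_i²/L_i² = (6.626×10^-34)²/(8·1.675×10^-27) · [3²/(15.9 fm)² + 3²/(15.9 fm)² + 2²/(15.9 fm)²].
Evaluating gives E = 2.85×10^-12 J.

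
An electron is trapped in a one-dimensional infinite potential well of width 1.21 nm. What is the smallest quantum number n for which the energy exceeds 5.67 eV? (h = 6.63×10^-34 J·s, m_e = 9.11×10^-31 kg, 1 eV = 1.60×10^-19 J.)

n = 5

E_1 = h²/(8m_eL²) = 4.120×10^-20 J = 0.2575 eV.
Need n² > 5.67/0.2575 = 22.02, i.e. n > 4.693.
The smallest integer satisfying this is n = 5.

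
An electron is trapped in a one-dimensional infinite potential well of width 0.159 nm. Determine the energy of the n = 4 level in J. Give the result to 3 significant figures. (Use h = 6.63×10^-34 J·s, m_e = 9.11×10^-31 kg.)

For an infinite well E_n = n²h²/(8m_eL²), so E_1 = h²/(8m_eL²) = (6.63×10^-34)²/(8·9.11×10^-31·(1.59×10^-10 m)²) = 2.386×10^-18 J.
Then E_4 = 4²·E_1 = 16·2.386×10^-18 J = 3.82×10^-17 J.

E_4 = 3.82×10^-17 J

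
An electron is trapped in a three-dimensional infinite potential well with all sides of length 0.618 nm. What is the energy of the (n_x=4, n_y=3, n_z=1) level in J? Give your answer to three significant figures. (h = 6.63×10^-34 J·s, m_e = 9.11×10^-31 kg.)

E = 4.11×10^-18 J

For a 3D rectangular well E = (h²/8m_e)·Σ n_i²/L_i² = (6.63×10^-34)²/(8·9.11×10^-31) · [4²/(0.618 nm)² + 3²/(0.618 nm)² + 1²/(0.618 nm)²].
Evaluating gives E = 4.11×10^-18 J.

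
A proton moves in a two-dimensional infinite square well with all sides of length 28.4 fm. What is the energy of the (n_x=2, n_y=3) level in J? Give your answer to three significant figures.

E = 5.29×10^-13 J

For a 2D rectangular well E = (h²/8m_p)·Σ n_i²/L_i² = (6.626×10^-34)²/(8·1.673×10^-27) · [2²/(28.4 fm)² + 3²/(28.4 fm)²].
Evaluating gives E = 5.29×10^-13 J.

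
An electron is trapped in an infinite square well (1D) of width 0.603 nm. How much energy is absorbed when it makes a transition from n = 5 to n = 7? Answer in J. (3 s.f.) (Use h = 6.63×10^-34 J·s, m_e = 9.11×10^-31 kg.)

|ΔE| = 3.98×10^-18 J

E_1 = h²/(8m_eL²) = 1.659×10^-19 J.
|ΔE| = |5² − 7²|·E_1 = 24·1.659×10^-19 J = 3.98×10^-18 J.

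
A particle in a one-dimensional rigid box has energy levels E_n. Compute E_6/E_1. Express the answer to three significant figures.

E_n ∝ n², so E_6/E_1 = 6²/1² = 36/1 = 36.0.

36.0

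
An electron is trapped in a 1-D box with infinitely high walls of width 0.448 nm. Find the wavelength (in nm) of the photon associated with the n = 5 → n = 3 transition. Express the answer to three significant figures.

λ = 41.4 nm

E_1 = h²/(8m_eL²) = 3.002×10^-19 J, so ΔE = (5² − 3²)E_1 = 4.803×10^-18 J.
λ = hc/ΔE = (6.626×10^-34·2.998×10^8)/4.803×10^-18 = 4.14×10^-8 m = 41.4 nm.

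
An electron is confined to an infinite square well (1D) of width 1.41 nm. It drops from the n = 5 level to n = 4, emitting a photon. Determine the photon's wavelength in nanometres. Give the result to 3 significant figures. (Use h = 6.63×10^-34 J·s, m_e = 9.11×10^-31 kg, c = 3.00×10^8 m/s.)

λ = 728 nm

E_1 = h²/(8m_eL²) = 3.034×10^-20 J, so ΔE = (5² − 4²)E_1 = 2.731×10^-19 J.
λ = hc/ΔE = (6.63×10^-34·3.00×10^8)/2.731×10^-19 = 7.28×10^-7 m = 728 nm.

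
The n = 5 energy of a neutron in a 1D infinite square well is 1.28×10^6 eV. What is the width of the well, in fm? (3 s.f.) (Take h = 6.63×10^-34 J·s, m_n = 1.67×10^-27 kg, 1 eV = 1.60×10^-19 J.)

From E_n = n²h²/(8m_nL²), L = n·h/√(8m_nE_n).
E_5 = 1.28×10^6 eV = 2.048×10^-13 J, so L = 5·6.63×10^-34/√(8·1.67×10^-27·2.048×10^-13) = 6.34×10^-14 m = 63.4 fm.

L = 63.4 fm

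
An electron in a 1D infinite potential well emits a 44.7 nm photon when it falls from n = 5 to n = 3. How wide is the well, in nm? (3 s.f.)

The photon carries ΔE = hc/λ = 6.626×10^-34·2.998×10^8/4.47×10^-8 m = 4.444×10^-18 J.
Since ΔE = (5² − 3²)E_1, E_1 = 2.777×10^-19 J, and L = h/√(8m_eE_1) = 4.66×10^-10 m = 0.466 nm.

L = 0.466 nm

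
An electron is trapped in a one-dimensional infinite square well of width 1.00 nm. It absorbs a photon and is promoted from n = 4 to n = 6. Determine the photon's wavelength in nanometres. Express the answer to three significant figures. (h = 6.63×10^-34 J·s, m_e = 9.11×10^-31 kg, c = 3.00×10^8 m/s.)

E_1 = h²/(8m_eL²) = 6.031×10^-20 J, so ΔE = (6² − 4²)E_1 = 1.206×10^-18 J.
λ = hc/ΔE = (6.63×10^-34·3.00×10^8)/1.206×10^-18 = 1.65×10^-7 m = 165 nm.

λ = 165 nm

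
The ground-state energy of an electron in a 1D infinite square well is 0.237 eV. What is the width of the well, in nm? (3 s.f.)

From E_n = n²h²/(8m_eL²), L = n·h/√(8m_eE_n).
E_1 = 0.237 eV = 3.797×10^-20 J, so L = 1·6.626×10^-34/√(8·9.109×10^-31·3.797×10^-20) = 1.26×10^-9 m = 1.26 nm.

L = 1.26 nm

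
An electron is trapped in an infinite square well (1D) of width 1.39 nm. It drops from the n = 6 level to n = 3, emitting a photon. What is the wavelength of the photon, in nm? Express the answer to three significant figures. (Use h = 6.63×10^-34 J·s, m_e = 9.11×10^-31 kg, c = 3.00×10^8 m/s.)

E_1 = h²/(8m_eL²) = 3.122×10^-20 J, so ΔE = (6² − 3²)E_1 = 8.429×10^-19 J.
λ = hc/ΔE = (6.63×10^-34·3.00×10^8)/8.429×10^-19 = 2.36×10^-7 m = 236 nm.

λ = 236 nm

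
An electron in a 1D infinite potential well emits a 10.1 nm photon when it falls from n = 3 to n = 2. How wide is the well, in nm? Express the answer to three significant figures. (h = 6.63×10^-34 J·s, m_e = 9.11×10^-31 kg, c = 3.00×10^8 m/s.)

L = 0.124 nm

The photon carries ΔE = hc/λ = 6.63×10^-34·3.00×10^8/1.01×10^-8 m = 1.969×10^-17 J.
Since ΔE = (3² − 2²)E_1, E_1 = 3.938×10^-18 J, and L = h/√(8m_eE_1) = 1.24×10^-10 m = 0.124 nm.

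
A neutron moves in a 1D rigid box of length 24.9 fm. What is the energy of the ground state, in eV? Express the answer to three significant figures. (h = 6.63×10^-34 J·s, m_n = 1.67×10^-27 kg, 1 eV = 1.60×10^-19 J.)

For an infinite well E_n = n²h²/(8m_nL²), so E_1 = h²/(8m_nL²) = (6.63×10^-34)²/(8·1.67×10^-27·(2.49×10^-14 m)²) = 5.307×10^-14 J.
Converting, E_1 = 5.307×10^-14 J / (1.60×10^-19 J/eV) = 3.32×10^5 eV.

E_1 = 3.32×10^5 eV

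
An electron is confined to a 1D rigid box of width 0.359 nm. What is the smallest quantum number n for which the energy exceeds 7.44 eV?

n = 2

E_1 = h²/(8m_eL²) = 4.675×10^-19 J = 2.918 eV.
Need n² > 7.44/2.918 = 2.550, i.e. n > 1.597.
The smallest integer satisfying this is n = 2.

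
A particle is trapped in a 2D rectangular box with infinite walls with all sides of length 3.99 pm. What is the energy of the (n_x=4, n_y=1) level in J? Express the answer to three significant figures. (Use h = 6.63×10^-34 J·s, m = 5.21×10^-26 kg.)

For a 2D rectangular well E = (h²/8m)·Σ n_i²/L_i² = (6.63×10^-34)²/(8·5.21×10^-26) · [4²/(3.99 pm)² + 1²/(3.99 pm)²].
Evaluating gives E = 1.13×10^-18 J.

E = 1.13×10^-18 J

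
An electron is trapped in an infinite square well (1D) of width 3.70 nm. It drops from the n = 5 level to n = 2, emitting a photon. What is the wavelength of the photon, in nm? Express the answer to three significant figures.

E_1 = h²/(8m_eL²) = 4.401×10^-21 J, so ΔE = (5² − 2²)E_1 = 9.242×10^-20 J.
λ = hc/ΔE = (6.626×10^-34·2.998×10^8)/9.242×10^-20 = 2.15×10^-6 m = 2.15×10^3 nm.

λ = 2.15×10^3 nm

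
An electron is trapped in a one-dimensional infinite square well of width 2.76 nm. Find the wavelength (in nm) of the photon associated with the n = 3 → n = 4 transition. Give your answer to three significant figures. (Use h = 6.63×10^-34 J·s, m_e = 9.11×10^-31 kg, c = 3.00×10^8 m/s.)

λ = 3.59×10^3 nm

E_1 = h²/(8m_eL²) = 7.918×10^-21 J, so ΔE = (4² − 3²)E_1 = 5.543×10^-20 J.
λ = hc/ΔE = (6.63×10^-34·3.00×10^8)/5.543×10^-20 = 3.59×10^-6 m = 3.59×10^3 nm.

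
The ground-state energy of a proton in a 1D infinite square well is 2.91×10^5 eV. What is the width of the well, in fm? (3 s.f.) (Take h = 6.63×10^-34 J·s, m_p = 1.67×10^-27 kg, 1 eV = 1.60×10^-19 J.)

From E_n = n²h²/(8m_pL²), L = n·h/√(8m_pE_n).
E_1 = 2.91×10^5 eV = 4.656×10^-14 J, so L = 1·6.63×10^-34/√(8·1.67×10^-27·4.656×10^-14) = 2.66×10^-14 m = 26.6 fm.

L = 26.6 fm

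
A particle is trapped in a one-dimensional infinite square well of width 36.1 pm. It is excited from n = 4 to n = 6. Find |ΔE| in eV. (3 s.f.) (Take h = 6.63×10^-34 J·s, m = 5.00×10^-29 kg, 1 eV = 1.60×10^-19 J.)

E_1 = h²/(8mL²) = 8.432×10^-19 J.
|ΔE| = |4² − 6²|·E_1 = 20·8.432×10^-19 J = 1.686×10^-17 J = 105 eV.

|ΔE| = 105 eV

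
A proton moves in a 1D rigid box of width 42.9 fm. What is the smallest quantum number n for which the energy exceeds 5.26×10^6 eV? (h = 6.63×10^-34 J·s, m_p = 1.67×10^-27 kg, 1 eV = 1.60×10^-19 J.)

E_1 = h²/(8m_pL²) = 1.788×10^-14 J = 1.118×10^5 eV.
Need n² > 5.26×10^6/1.118×10^5 = 47.05, i.e. n > 6.859.
The smallest integer satisfying this is n = 7.

n = 7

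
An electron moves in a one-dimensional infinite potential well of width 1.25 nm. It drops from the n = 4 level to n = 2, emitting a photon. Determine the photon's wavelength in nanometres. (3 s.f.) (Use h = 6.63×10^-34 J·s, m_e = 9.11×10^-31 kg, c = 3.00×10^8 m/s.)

E_1 = h²/(8m_eL²) = 3.860×10^-20 J, so ΔE = (4² − 2²)E_1 = 4.632×10^-19 J.
λ = hc/ΔE = (6.63×10^-34·3.00×10^8)/4.632×10^-19 = 4.29×10^-7 m = 429 nm.

λ = 429 nm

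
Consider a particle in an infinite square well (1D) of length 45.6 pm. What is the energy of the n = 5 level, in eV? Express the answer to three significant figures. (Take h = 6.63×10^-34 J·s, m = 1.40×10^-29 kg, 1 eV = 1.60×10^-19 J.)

E_5 = 295 eV

For an infinite well E_n = n²h²/(8mL²), so E_1 = h²/(8mL²) = (6.63×10^-34)²/(8·1.40×10^-29·(4.56×10^-11 m)²) = 1.887×10^-18 J.
Then E_5 = 5²·E_1 = 25·1.887×10^-18 J = 4.718×10^-17 J.
Converting, E_5 = 4.718×10^-17 J / (1.60×10^-19 J/eV) = 295 eV.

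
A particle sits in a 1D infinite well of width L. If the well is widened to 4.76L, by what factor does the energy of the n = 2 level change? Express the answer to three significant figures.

E_n ∝ 1/L², so the energy scales by 1/4.76² = 0.0441.

0.0441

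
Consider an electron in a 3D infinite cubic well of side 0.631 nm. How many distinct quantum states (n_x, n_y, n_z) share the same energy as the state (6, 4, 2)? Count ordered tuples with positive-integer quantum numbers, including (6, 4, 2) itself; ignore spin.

degeneracy = 6

The level has n_x² + n_y² + n_z² = 56. The ordered positive-integer solutions are (2, 4, 6), (2, 6, 4), (4, 2, 6), (4, 6, 2), (6, 2, 4), (6, 4, 2).
That gives 6 states.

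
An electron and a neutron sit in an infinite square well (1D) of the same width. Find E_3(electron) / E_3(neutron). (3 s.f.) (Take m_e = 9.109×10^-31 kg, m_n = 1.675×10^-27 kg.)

1.84×10^3

E_n ∝ 1/m at fixed n and L, so the ratio is m_n/m_e = 1.675×10^-27/9.109×10^-31 = 1.84×10^3.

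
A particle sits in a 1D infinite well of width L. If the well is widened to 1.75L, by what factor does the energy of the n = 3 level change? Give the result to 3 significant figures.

0.327

E_n ∝ 1/L², so the energy scales by 1/1.75² = 0.327.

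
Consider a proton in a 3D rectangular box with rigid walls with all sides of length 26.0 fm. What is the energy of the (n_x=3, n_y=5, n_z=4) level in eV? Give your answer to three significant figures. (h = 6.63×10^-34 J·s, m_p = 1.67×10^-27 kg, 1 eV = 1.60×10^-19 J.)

E = 1.52×10^7 eV

For a 3D rectangular well E = (h²/8m_p)·Σ n_i²/L_i² = (6.63×10^-34)²/(8·1.67×10^-27) · [3²/(26.0 fm)² + 5²/(26.0 fm)² + 4²/(26.0 fm)²].
Evaluating gives E = 2.434×10^-12 J = 1.52×10^7 eV.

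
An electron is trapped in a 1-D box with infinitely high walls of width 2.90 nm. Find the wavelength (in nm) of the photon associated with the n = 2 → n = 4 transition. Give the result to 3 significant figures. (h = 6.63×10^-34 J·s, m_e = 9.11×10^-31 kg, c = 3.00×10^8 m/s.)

E_1 = h²/(8m_eL²) = 7.172×10^-21 J, so ΔE = (4² − 2²)E_1 = 8.606×10^-20 J.
λ = hc/ΔE = (6.63×10^-34·3.00×10^8)/8.606×10^-20 = 2.31×10^-6 m = 2.31×10^3 nm.

λ = 2.31×10^3 nm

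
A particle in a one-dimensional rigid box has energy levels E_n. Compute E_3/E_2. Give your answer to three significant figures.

2.25

E_n ∝ n², so E_3/E_2 = 3²/2² = 9/4 = 2.25.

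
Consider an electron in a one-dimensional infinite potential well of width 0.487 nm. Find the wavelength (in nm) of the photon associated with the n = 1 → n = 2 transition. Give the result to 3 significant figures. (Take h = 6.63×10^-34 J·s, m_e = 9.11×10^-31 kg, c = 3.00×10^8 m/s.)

λ = 261 nm

E_1 = h²/(8m_eL²) = 2.543×10^-19 J, so ΔE = (2² − 1²)E_1 = 7.629×10^-19 J.
λ = hc/ΔE = (6.63×10^-34·3.00×10^8)/7.629×10^-19 = 2.61×10^-7 m = 261 nm.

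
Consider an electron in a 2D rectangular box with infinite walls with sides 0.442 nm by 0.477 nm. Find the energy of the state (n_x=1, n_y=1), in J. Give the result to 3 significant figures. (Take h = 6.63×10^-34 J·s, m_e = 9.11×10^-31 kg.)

E = 5.74×10^-19 J

For a 2D rectangular well E = (h²/8m_e)·Σ n_i²/L_i² = (6.63×10^-34)²/(8·9.11×10^-31) · [1²/(0.442 nm)² + 1²/(0.477 nm)²].
Evaluating gives E = 5.74×10^-19 J.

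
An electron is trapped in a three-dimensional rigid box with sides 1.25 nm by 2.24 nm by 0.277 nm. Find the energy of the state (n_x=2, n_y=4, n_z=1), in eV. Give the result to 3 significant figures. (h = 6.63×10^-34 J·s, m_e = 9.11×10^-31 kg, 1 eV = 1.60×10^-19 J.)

E = 7.08 eV

For a 3D rectangular well E = (h²/8m_e)·Σ n_i²/L_i² = (6.63×10^-34)²/(8·9.11×10^-31) · [2²/(1.25 nm)² + 4²/(2.24 nm)² + 1²/(0.277 nm)²].
Evaluating gives E = 1.133×10^-18 J = 7.08 eV.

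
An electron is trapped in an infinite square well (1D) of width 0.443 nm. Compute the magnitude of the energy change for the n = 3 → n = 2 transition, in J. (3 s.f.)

E_1 = h²/(8m_eL²) = 3.070×10^-19 J.
|ΔE| = |3² − 2²|·E_1 = 5·3.070×10^-19 J = 1.53×10^-18 J.

|ΔE| = 1.53×10^-18 J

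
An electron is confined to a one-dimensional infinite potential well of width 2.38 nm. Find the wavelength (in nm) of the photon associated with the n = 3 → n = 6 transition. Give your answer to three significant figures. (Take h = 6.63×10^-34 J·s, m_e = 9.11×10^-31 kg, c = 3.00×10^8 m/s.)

E_1 = h²/(8m_eL²) = 1.065×10^-20 J, so ΔE = (6² − 3²)E_1 = 2.876×10^-19 J.
λ = hc/ΔE = (6.63×10^-34·3.00×10^8)/2.876×10^-19 = 6.92×10^-7 m = 692 nm.

λ = 692 nm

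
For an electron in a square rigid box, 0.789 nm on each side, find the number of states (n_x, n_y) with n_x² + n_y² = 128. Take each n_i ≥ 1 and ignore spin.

The level has n_x² + n_y² = 128. The ordered positive-integer solutions are (8, 8).
That gives 1 state.

degeneracy = 1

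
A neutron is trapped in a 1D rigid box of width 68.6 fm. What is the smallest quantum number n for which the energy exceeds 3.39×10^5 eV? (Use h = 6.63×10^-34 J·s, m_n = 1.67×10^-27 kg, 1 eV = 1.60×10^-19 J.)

E_1 = h²/(8m_nL²) = 6.992×10^-15 J = 4.370×10^4 eV.
Need n² > 3.39×10^5/4.370×10^4 = 7.757, i.e. n > 2.785.
The smallest integer satisfying this is n = 3.

n = 3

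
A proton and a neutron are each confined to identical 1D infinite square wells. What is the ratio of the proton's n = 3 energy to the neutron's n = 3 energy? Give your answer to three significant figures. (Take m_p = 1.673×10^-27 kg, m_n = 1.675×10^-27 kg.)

E_n ∝ 1/m at fixed n and L, so the ratio is m_n/m_p = 1.675×10^-27/1.673×10^-27 = 1.00.

1.00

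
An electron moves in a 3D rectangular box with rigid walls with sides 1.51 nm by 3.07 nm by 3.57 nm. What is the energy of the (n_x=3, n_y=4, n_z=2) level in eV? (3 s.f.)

E = 2.24 eV

For a 3D rectangular well E = (h²/8m_e)·Σ n_i²/L_i² = (6.626×10^-34)²/(8·9.109×10^-31) · [3²/(1.51 nm)² + 4²/(3.07 nm)² + 2²/(3.57 nm)²].
Evaluating gives E = 3.590×10^-19 J = 2.24 eV.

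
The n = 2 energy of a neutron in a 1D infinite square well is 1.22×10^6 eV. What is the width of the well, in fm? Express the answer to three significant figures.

From E_n = n²h²/(8m_nL²), L = n·h/√(8m_nE_n).
E_2 = 1.22×10^6 eV = 1.954×10^-13 J, so L = 2·6.626×10^-34/√(8·1.675×10^-27·1.954×10^-13) = 2.59×10^-14 m = 25.9 fm.

L = 25.9 fm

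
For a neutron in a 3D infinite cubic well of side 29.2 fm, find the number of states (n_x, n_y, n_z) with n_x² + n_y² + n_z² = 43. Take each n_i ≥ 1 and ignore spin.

The level has n_x² + n_y² + n_z² = 43. The ordered positive-integer solutions are (3, 3, 5), (3, 5, 3), (5, 3, 3).
That gives 3 states.

degeneracy = 3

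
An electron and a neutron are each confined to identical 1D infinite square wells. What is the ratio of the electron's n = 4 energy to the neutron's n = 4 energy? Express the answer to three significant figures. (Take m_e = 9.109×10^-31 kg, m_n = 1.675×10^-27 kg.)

E_n ∝ 1/m at fixed n and L, so the ratio is m_n/m_e = 1.675×10^-27/9.109×10^-31 = 1.84×10^3.

1.84×10^3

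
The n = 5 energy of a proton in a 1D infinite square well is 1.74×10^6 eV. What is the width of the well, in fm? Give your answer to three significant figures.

From E_n = n²h²/(8m_pL²), L = n·h/√(8m_pE_n).
E_5 = 1.74×10^6 eV = 2.787×10^-13 J, so L = 5·6.626×10^-34/√(8·1.673×10^-27·2.787×10^-13) = 5.42×10^-14 m = 54.2 fm.

L = 54.2 fm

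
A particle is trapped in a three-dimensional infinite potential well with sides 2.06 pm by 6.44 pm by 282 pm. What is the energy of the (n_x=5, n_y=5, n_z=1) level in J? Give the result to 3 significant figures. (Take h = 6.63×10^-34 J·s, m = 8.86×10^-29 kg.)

For a 3D rectangular well E = (h²/8m)·Σ n_i²/L_i² = (6.63×10^-34)²/(8·8.86×10^-29) · [5²/(2.06 pm)² + 5²/(6.44 pm)² + 1²/(282 pm)²].
Evaluating gives E = 4.03×10^-15 J.

E = 4.03×10^-15 J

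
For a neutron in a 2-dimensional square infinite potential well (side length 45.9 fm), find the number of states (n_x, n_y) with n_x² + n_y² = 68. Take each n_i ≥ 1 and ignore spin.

The level has n_x² + n_y² = 68. The ordered positive-integer solutions are (2, 8), (8, 2).
That gives 2 states.

degeneracy = 2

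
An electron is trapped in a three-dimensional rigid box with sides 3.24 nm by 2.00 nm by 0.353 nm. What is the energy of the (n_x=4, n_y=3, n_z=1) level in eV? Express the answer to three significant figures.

For a 3D rectangular well E = (h²/8m_e)·Σ n_i²/L_i² = (6.626×10^-34)²/(8·9.109×10^-31) · [4²/(3.24 nm)² + 3²/(2.00 nm)² + 1²/(0.353 nm)²].
Evaluating gives E = 7.109×10^-19 J = 4.44 eV.

E = 4.44 eV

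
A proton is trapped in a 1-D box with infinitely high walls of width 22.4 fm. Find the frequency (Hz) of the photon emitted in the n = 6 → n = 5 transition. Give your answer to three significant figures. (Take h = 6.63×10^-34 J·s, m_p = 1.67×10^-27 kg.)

E_1 = h²/(8m_pL²) = 6.557×10^-14 J and ΔE = (6² − 5²)E_1 = 7.213×10^-13 J.
f = ΔE/h = 7.213×10^-13/6.63×10^-34 = 1.09×10^21 Hz.

f = 1.09×10^21 Hz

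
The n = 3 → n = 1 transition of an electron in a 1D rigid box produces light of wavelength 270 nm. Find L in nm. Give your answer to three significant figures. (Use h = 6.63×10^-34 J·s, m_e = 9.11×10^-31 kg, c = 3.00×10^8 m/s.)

The photon carries ΔE = hc/λ = 6.63×10^-34·3.00×10^8/2.70×10^-7 m = 7.367×10^-19 J.
Since ΔE = (3² − 1²)E_1, E_1 = 9.209×10^-20 J, and L = h/√(8m_eE_1) = 8.09×10^-10 m = 0.809 nm.

L = 0.809 nm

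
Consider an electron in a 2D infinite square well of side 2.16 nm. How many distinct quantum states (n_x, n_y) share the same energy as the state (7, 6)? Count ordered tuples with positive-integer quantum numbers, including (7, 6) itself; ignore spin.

degeneracy = 4

The level has n_x² + n_y² = 85. The ordered positive-integer solutions are (2, 9), (6, 7), (7, 6), (9, 2).
That gives 4 states.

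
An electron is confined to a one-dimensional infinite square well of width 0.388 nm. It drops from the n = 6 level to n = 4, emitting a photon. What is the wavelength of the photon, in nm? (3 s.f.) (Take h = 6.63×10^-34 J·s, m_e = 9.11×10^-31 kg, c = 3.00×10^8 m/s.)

E_1 = h²/(8m_eL²) = 4.006×10^-19 J, so ΔE = (6² − 4²)E_1 = 8.012×10^-18 J.
λ = hc/ΔE = (6.63×10^-34·3.00×10^8)/8.012×10^-18 = 2.48×10^-8 m = 24.8 nm.

λ = 24.8 nm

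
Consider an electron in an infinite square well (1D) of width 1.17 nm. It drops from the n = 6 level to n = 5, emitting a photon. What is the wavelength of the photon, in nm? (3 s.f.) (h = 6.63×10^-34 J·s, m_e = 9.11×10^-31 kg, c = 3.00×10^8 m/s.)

λ = 410 nm

E_1 = h²/(8m_eL²) = 4.406×10^-20 J, so ΔE = (6² − 5²)E_1 = 4.847×10^-19 J.
λ = hc/ΔE = (6.63×10^-34·3.00×10^8)/4.847×10^-19 = 4.10×10^-7 m = 410 nm.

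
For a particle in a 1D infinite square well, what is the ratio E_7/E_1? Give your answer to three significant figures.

49.0

E_n ∝ n², so E_7/E_1 = 7²/1² = 49/1 = 49.0.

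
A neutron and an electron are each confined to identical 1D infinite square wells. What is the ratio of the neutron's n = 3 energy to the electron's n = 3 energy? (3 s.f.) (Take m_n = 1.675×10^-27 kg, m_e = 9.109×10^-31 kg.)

5.44×10^-4

E_n ∝ 1/m at fixed n and L, so the ratio is m_e/m_n = 9.109×10^-31/1.675×10^-27 = 5.44×10^-4.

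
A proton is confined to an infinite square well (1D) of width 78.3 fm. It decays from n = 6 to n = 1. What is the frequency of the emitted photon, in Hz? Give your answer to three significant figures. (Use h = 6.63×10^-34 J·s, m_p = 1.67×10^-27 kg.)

E_1 = h²/(8m_pL²) = 5.367×10^-15 J and ΔE = (6² − 1²)E_1 = 1.878×10^-13 J.
f = ΔE/h = 1.878×10^-13/6.63×10^-34 = 2.83×10^20 Hz.

f = 2.83×10^20 Hz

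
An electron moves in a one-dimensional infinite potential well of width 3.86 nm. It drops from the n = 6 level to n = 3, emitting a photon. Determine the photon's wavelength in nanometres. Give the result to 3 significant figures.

λ = 1.82×10^3 nm

E_1 = h²/(8m_eL²) = 4.044×10^-21 J, so ΔE = (6² − 3²)E_1 = 1.092×10^-19 J.
λ = hc/ΔE = (6.626×10^-34·2.998×10^8)/1.092×10^-19 = 1.82×10^-6 m = 1.82×10^3 nm.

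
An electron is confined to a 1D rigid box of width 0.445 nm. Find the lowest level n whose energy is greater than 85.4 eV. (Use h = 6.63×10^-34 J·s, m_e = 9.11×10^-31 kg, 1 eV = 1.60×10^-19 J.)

n = 7

E_1 = h²/(8m_eL²) = 3.046×10^-19 J = 1.904 eV.
Need n² > 85.4/1.904 = 44.85, i.e. n > 6.697.
The smallest integer satisfying this is n = 7.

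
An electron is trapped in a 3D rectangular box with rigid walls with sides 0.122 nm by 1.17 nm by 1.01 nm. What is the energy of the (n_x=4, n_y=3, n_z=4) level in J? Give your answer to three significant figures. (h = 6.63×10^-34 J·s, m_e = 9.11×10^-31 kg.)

For a 3D rectangular well E = (h²/8m_e)·Σ n_i²/L_i² = (6.63×10^-34)²/(8·9.11×10^-31) · [4²/(0.122 nm)² + 3²/(1.17 nm)² + 4²/(1.01 nm)²].
Evaluating gives E = 6.62×10^-17 J.

E = 6.62×10^-17 J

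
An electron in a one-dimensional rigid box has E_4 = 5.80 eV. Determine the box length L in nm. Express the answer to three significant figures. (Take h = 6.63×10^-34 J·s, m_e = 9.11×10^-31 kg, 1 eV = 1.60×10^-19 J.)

From E_n = n²h²/(8m_eL²), L = n·h/√(8m_eE_n).
E_4 = 5.80 eV = 9.280×10^-19 J, so L = 4·6.63×10^-34/√(8·9.11×10^-31·9.280×10^-19) = 1.02×10^-9 m = 1.02 nm.

L = 1.02 nm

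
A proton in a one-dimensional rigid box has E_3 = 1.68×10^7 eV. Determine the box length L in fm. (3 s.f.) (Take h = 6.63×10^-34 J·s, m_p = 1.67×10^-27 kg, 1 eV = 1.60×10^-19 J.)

L = 10.5 fm

From E_n = n²h²/(8m_pL²), L = n·h/√(8m_pE_n).
E_3 = 1.68×10^7 eV = 2.688×10^-12 J, so L = 3·6.63×10^-34/√(8·1.67×10^-27·2.688×10^-12) = 1.05×10^-14 m = 10.5 fm.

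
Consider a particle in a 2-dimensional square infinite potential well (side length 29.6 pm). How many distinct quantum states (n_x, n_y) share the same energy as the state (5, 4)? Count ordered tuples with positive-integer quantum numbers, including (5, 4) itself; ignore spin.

degeneracy = 2

The level has n_x² + n_y² = 41. The ordered positive-integer solutions are (4, 5), (5, 4).
That gives 2 states.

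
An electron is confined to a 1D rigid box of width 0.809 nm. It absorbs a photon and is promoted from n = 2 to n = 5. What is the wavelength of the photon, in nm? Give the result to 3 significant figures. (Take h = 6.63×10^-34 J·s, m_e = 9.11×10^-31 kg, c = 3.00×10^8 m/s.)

λ = 103 nm

E_1 = h²/(8m_eL²) = 9.216×10^-20 J, so ΔE = (5² − 2²)E_1 = 1.935×10^-18 J.
λ = hc/ΔE = (6.63×10^-34·3.00×10^8)/1.935×10^-18 = 1.03×10^-7 m = 103 nm.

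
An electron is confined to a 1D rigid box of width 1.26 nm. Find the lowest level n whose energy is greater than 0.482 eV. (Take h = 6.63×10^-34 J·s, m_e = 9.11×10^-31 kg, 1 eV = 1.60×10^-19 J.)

n = 2

E_1 = h²/(8m_eL²) = 3.799×10^-20 J = 0.2374 eV.
Need n² > 0.482/0.2374 = 2.030, i.e. n > 1.425.
The smallest integer satisfying this is n = 2.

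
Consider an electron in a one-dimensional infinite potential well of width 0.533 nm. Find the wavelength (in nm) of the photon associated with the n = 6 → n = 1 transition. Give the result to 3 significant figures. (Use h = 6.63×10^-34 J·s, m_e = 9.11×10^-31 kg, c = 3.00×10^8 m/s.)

E_1 = h²/(8m_eL²) = 2.123×10^-19 J, so ΔE = (6² − 1²)E_1 = 7.430×10^-18 J.
λ = hc/ΔE = (6.63×10^-34·3.00×10^8)/7.430×10^-18 = 2.68×10^-8 m = 26.8 nm.

λ = 26.8 nm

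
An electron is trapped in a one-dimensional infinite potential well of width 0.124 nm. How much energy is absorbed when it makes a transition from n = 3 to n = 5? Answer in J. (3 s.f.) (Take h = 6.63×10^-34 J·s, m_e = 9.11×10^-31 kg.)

|ΔE| = 6.28×10^-17 J

E_1 = h²/(8m_eL²) = 3.923×10^-18 J.
|ΔE| = |3² − 5²|·E_1 = 16·3.923×10^-18 J = 6.28×10^-17 J.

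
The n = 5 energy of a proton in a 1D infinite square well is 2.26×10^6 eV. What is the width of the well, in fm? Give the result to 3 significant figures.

From E_n = n²h²/(8m_pL²), L = n·h/√(8m_pE_n).
E_5 = 2.26×10^6 eV = 3.621×10^-13 J, so L = 5·6.626×10^-34/√(8·1.673×10^-27·3.621×10^-13) = 4.76×10^-14 m = 47.6 fm.

L = 47.6 fm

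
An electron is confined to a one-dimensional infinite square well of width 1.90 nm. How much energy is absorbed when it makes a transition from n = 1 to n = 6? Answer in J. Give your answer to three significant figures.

E_1 = h²/(8m_eL²) = 1.669×10^-20 J.
|ΔE| = |1² − 6²|·E_1 = 35·1.669×10^-20 J = 5.84×10^-19 J.

|ΔE| = 5.84×10^-19 J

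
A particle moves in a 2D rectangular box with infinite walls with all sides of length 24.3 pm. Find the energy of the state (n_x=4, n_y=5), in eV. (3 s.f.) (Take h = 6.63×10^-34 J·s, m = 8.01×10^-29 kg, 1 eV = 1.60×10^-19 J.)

For a 2D rectangular well E = (h²/8m)·Σ n_i²/L_i² = (6.63×10^-34)²/(8·8.01×10^-29) · [4²/(24.3 pm)² + 5²/(24.3 pm)²].
Evaluating gives E = 4.763×10^-17 J = 298 eV.

E = 298 eV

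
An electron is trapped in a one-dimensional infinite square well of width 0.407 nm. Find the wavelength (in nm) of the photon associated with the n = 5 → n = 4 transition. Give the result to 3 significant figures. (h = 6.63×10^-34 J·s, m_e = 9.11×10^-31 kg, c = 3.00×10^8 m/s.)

E_1 = h²/(8m_eL²) = 3.641×10^-19 J, so ΔE = (5² − 4²)E_1 = 3.277×10^-18 J.
λ = hc/ΔE = (6.63×10^-34·3.00×10^8)/3.277×10^-18 = 6.07×10^-8 m = 60.7 nm.

λ = 60.7 nm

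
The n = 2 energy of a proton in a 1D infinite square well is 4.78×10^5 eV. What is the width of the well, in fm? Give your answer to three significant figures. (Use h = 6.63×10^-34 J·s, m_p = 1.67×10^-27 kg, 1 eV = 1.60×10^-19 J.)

L = 41.5 fm

From E_n = n²h²/(8m_pL²), L = n·h/√(8m_pE_n).
E_2 = 4.78×10^5 eV = 7.648×10^-14 J, so L = 2·6.63×10^-34/√(8·1.67×10^-27·7.648×10^-14) = 4.15×10^-14 m = 41.5 fm.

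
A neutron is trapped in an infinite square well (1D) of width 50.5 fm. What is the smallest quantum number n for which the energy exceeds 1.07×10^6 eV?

n = 4

E_1 = h²/(8m_nL²) = 1.285×10^-14 J = 8.021×10^4 eV.
Need n² > 1.07×10^6/8.021×10^4 = 13.34, i.e. n > 3.652.
The smallest integer satisfying this is n = 4.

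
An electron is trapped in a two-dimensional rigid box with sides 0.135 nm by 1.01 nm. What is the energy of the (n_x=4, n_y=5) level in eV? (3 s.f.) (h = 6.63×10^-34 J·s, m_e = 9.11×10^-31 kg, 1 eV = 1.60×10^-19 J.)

For a 2D rectangular well E = (h²/8m_e)·Σ n_i²/L_i² = (6.63×10^-34)²/(8·9.11×10^-31) · [4²/(0.135 nm)² + 5²/(1.01 nm)²].
Evaluating gives E = 5.443×10^-17 J = 340 eV.

E = 340 eV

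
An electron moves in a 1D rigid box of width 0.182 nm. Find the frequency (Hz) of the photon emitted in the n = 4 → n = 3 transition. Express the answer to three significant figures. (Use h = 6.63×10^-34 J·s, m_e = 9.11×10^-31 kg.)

E_1 = h²/(8m_eL²) = 1.821×10^-18 J and ΔE = (4² − 3²)E_1 = 1.275×10^-17 J.
f = ΔE/h = 1.275×10^-17/6.63×10^-34 = 1.92×10^16 Hz.

f = 1.92×10^16 Hz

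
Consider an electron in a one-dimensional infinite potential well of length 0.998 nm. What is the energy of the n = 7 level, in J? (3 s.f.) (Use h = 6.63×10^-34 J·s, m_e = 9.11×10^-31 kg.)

For an infinite well E_n = n²h²/(8m_eL²), so E_1 = h²/(8m_eL²) = (6.63×10^-34)²/(8·9.11×10^-31·(9.98×10^-10 m)²) = 6.056×10^-20 J.
Then E_7 = 7²·E_1 = 49·6.056×10^-20 J = 2.97×10^-18 J.

E_7 = 2.97×10^-18 J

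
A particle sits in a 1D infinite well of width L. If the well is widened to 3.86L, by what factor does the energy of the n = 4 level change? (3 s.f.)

E_n ∝ 1/L², so the energy scales by 1/3.86² = 0.0671.

0.0671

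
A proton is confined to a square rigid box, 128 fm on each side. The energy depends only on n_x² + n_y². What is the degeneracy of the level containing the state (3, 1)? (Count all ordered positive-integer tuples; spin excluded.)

degeneracy = 2

The level has n_x² + n_y² = 10. The ordered positive-integer solutions are (1, 3), (3, 1).
That gives 2 states.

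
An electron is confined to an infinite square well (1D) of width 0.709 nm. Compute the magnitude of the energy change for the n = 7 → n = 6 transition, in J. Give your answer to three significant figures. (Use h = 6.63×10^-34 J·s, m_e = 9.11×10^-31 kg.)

|ΔE| = 1.56×10^-18 J

E_1 = h²/(8m_eL²) = 1.200×10^-19 J.
|ΔE| = |7² − 6²|·E_1 = 13·1.200×10^-19 J = 1.56×10^-18 J.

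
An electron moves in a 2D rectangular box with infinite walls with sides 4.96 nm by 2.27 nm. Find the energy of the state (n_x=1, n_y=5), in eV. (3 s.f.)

For a 2D rectangular well E = (h²/8m_e)·Σ n_i²/L_i² = (6.626×10^-34)²/(8·9.109×10^-31) · [1²/(4.96 nm)² + 5²/(2.27 nm)²].
Evaluating gives E = 2.948×10^-19 J = 1.84 eV.

E = 1.84 eV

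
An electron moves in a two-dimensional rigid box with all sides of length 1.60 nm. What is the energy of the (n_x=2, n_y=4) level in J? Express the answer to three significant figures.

For a 2D rectangular well E = (h²/8m_e)·Σ n_i²/L_i² = (6.626×10^-34)²/(8·9.109×10^-31) · [2²/(1.60 nm)² + 4²/(1.60 nm)²].
Evaluating gives E = 4.71×10^-19 J.

E = 4.71×10^-19 J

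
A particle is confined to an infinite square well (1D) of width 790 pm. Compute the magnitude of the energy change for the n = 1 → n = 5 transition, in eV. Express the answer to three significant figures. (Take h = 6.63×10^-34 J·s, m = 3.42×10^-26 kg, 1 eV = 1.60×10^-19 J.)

E_1 = h²/(8mL²) = 2.574×10^-24 J.
|ΔE| = |1² − 5²|·E_1 = 24·2.574×10^-24 J = 6.178×10^-23 J = 3.86×10^-4 eV.

|ΔE| = 3.86×10^-4 eV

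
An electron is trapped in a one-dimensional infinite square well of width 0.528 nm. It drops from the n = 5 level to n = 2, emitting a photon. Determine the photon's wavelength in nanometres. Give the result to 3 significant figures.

λ = 43.8 nm

E_1 = h²/(8m_eL²) = 2.161×10^-19 J, so ΔE = (5² − 2²)E_1 = 4.538×10^-18 J.
λ = hc/ΔE = (6.626×10^-34·2.998×10^8)/4.538×10^-18 = 4.38×10^-8 m = 43.8 nm.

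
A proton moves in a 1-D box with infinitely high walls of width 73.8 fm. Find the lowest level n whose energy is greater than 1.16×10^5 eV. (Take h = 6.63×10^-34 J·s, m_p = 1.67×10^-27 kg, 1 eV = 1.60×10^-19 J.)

E_1 = h²/(8m_pL²) = 6.041×10^-15 J = 3.776×10^4 eV.
Need n² > 1.16×10^5/3.776×10^4 = 3.072, i.e. n > 1.753.
The smallest integer satisfying this is n = 2.

n = 2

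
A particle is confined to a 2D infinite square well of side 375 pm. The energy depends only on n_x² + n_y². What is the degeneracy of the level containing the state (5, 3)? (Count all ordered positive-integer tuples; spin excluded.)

The level has n_x² + n_y² = 34. The ordered positive-integer solutions are (3, 5), (5, 3).
That gives 2 states.

degeneracy = 2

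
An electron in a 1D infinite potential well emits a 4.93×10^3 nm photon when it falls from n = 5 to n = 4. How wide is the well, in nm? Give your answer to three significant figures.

L = 3.67 nm

The photon carries ΔE = hc/λ = 6.626×10^-34·2.998×10^8/4.93×10^-6 m = 4.029×10^-20 J.
Since ΔE = (5² − 4²)E_1, E_1 = 4.477×10^-21 J, and L = h/√(8m_eE_1) = 3.67×10^-9 m = 3.67 nm.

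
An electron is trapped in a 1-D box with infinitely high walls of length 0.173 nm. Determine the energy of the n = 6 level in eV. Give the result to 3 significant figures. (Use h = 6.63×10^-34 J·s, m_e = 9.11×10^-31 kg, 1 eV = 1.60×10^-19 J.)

For an infinite well E_n = n²h²/(8m_eL²), so E_1 = h²/(8m_eL²) = (6.63×10^-34)²/(8·9.11×10^-31·(1.73×10^-10 m)²) = 2.015×10^-18 J.
Then E_6 = 6²·E_1 = 36·2.015×10^-18 J = 7.254×10^-17 J.
Converting, E_6 = 7.254×10^-17 J / (1.60×10^-19 J/eV) = 453 eV.

E_6 = 453 eV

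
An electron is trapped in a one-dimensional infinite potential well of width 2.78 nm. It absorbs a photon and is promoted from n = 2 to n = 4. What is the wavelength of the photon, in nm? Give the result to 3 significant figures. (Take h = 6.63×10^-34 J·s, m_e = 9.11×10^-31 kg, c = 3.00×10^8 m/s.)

λ = 2.12×10^3 nm

E_1 = h²/(8m_eL²) = 7.804×10^-21 J, so ΔE = (4² − 2²)E_1 = 9.365×10^-20 J.
λ = hc/ΔE = (6.63×10^-34·3.00×10^8)/9.365×10^-20 = 2.12×10^-6 m = 2.12×10^3 nm.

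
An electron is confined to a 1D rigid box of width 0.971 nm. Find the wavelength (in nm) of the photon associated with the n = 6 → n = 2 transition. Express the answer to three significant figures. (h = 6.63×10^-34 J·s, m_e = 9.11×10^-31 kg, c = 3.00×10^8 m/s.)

λ = 97.2 nm

E_1 = h²/(8m_eL²) = 6.397×10^-20 J, so ΔE = (6² − 2²)E_1 = 2.047×10^-18 J.
λ = hc/ΔE = (6.63×10^-34·3.00×10^8)/2.047×10^-18 = 9.72×10^-8 m = 97.2 nm.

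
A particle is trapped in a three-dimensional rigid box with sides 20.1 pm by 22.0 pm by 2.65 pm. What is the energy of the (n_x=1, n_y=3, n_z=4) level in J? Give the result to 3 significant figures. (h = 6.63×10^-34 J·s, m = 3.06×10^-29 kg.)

E = 4.13×10^-15 J

For a 3D rectangular well E = (h²/8m)·Σ n_i²/L_i² = (6.63×10^-34)²/(8·3.06×10^-29) · [1²/(20.1 pm)² + 3²/(22.0 pm)² + 4²/(2.65 pm)²].
Evaluating gives E = 4.13×10^-15 J.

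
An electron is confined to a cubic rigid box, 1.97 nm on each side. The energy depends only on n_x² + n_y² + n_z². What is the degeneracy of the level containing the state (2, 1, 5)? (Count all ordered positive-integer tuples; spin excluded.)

The level has n_x² + n_y² + n_z² = 30. The ordered positive-integer solutions are (1, 2, 5), (1, 5, 2), (2, 1, 5), (2, 5, 1), (5, 1, 2), (5, 2, 1).
That gives 6 states.

degeneracy = 6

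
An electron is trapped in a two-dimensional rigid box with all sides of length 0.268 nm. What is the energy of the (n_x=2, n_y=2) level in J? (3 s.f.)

For a 2D rectangular well E = (h²/8m_e)·Σ n_i²/L_i² = (6.626×10^-34)²/(8·9.109×10^-31) · [2²/(0.268 nm)² + 2²/(0.268 nm)²].
Evaluating gives E = 6.71×10^-18 J.

E = 6.71×10^-18 J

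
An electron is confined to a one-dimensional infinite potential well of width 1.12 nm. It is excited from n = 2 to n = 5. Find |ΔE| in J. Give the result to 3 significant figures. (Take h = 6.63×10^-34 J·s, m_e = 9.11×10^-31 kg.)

|ΔE| = 1.01×10^-18 J

E_1 = h²/(8m_eL²) = 4.808×10^-20 J.
|ΔE| = |2² − 5²|·E_1 = 21·4.808×10^-20 J = 1.01×10^-18 J.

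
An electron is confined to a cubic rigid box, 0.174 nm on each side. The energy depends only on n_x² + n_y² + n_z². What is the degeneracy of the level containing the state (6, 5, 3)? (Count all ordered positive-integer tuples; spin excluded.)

degeneracy = 6

The level has n_x² + n_y² + n_z² = 70. The ordered positive-integer solutions are (3, 5, 6), (3, 6, 5), (5, 3, 6), (5, 6, 3), (6, 3, 5), (6, 5, 3).
That gives 6 states.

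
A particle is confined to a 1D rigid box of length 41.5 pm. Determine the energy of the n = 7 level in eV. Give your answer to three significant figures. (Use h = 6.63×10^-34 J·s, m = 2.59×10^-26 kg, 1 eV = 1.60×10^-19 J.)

E_7 = 0.377 eV

For an infinite well E_n = n²h²/(8mL²), so E_1 = h²/(8mL²) = (6.63×10^-34)²/(8·2.59×10^-26·(4.15×10^-11 m)²) = 1.232×10^-21 J.
Then E_7 = 7²·E_1 = 49·1.232×10^-21 J = 6.037×10^-20 J.
Converting, E_7 = 6.037×10^-20 J / (1.60×10^-19 J/eV) = 0.377 eV.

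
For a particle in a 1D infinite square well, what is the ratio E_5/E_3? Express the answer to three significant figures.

2.78

E_n ∝ n², so E_5/E_3 = 5²/3² = 25/9 = 2.78.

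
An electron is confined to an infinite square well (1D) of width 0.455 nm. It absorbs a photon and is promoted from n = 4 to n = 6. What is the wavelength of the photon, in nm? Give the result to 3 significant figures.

E_1 = h²/(8m_eL²) = 2.910×10^-19 J, so ΔE = (6² − 4²)E_1 = 5.820×10^-18 J.
λ = hc/ΔE = (6.626×10^-34·2.998×10^8)/5.820×10^-18 = 3.41×10^-8 m = 34.1 nm.

λ = 34.1 nm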